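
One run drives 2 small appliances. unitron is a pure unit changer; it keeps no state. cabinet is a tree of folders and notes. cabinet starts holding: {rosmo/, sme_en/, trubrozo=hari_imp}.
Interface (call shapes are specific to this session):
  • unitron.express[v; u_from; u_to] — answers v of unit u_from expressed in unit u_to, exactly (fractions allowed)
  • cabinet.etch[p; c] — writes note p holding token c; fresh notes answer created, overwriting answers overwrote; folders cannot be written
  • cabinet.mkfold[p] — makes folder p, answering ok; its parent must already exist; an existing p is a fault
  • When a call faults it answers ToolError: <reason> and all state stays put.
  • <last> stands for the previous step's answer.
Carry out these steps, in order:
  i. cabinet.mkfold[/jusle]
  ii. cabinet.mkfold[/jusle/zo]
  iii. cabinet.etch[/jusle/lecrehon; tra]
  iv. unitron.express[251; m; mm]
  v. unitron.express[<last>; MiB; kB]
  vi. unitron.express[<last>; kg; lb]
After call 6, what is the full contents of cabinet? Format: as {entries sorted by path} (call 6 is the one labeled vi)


>> cabinet.mkfold(p=/jusle)
<< ok
>> cabinet.mkfold(p=/jusle/zo)
<< ok
>> cabinet.etch(p=/jusle/lecrehon, c=tra)
<< created
>> unitron.express(v=251, u_from=m, u_to=mm)
<< 251000
>> unitron.express(v=<last>, u_from=MiB, u_to=kB)
<< 263192576
>> unitron.express(v=<last>, u_from=kg, u_to=lb)
<< 26319257600000000/45359237

Answer: {jusle/, jusle/lecrehon=tra, jusle/zo/, rosmo/, sme_en/, trubrozo=hari_imp}


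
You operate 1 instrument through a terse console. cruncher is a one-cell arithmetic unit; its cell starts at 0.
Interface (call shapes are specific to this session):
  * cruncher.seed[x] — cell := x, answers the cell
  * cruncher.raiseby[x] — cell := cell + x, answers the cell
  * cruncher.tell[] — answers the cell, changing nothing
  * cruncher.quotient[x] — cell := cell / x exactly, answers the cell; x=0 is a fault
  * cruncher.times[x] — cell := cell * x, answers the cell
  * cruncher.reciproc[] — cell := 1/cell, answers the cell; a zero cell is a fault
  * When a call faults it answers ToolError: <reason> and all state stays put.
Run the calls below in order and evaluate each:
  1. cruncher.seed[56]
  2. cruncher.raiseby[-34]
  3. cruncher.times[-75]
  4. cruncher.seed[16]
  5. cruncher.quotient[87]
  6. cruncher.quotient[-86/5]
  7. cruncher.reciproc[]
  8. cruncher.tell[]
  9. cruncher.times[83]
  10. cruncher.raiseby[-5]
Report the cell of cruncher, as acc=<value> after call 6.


-- 1. cruncher.seed(x→56) -> 56
-- 2. cruncher.raiseby(x→-34) -> 22
-- 3. cruncher.times(x→-75) -> -1650
-- 4. cruncher.seed(x→16) -> 16
-- 5. cruncher.quotient(x→87) -> 16/87
-- 6. cruncher.quotient(x→-86/5) -> -40/3741
-- 7. cruncher.reciproc() -> -3741/40
-- 8. cruncher.tell() -> -3741/40
-- 9. cruncher.times(x→83) -> -310503/40
-- 10. cruncher.raiseby(x→-5) -> -310703/40

Answer: acc=-40/3741


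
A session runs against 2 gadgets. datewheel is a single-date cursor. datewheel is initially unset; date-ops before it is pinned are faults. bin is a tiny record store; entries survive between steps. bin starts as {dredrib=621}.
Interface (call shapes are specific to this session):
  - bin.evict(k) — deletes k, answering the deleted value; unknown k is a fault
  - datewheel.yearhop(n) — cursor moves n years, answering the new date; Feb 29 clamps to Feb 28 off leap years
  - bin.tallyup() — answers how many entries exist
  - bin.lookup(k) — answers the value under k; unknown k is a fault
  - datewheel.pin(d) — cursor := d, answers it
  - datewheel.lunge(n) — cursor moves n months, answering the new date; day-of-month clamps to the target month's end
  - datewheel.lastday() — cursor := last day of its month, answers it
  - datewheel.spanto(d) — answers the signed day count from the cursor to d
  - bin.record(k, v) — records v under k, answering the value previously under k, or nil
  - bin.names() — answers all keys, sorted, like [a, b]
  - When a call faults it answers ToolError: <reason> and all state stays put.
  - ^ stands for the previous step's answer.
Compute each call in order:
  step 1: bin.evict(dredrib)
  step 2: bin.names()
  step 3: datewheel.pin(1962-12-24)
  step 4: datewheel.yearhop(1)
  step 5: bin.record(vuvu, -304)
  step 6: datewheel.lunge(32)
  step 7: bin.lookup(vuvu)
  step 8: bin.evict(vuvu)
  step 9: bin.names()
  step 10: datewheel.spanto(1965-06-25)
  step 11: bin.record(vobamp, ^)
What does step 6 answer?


Answer: 1966-08-24

Derivation:
# 1. bin.evict(k→dredrib) == 621
# 2. bin.names() == []
# 3. datewheel.pin(d→1962-12-24) == 1962-12-24
# 4. datewheel.yearhop(n→1) == 1963-12-24
# 5. bin.record(k→vuvu, v→-304) == nil
# 6. datewheel.lunge(n→32) == 1966-08-24
# 7. bin.lookup(k→vuvu) == -304
# 8. bin.evict(k→vuvu) == -304
# 9. bin.names() == []
# 10. datewheel.spanto(d→1965-06-25) == -425
# 11. bin.record(k→vobamp, v→^) == nil


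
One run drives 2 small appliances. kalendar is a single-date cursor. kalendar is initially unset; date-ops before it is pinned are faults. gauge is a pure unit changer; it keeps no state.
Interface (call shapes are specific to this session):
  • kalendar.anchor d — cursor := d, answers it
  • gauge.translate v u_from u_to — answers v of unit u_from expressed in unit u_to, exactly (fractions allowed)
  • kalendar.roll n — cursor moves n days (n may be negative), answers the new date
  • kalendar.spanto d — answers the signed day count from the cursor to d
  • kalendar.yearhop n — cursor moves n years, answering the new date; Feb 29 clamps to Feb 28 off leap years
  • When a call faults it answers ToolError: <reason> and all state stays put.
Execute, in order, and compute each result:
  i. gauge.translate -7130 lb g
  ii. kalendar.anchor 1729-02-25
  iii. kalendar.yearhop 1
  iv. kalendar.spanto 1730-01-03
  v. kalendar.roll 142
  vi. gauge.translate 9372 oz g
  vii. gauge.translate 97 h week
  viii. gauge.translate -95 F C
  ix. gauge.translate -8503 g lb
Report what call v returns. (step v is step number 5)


>> translate(v='-7130', u_from='lb', u_to='g')
<< -32341135981/10000
>> anchor(d='1729-02-25')
<< 1729-02-25
>> yearhop(n='1')
<< 1730-02-25
>> spanto(d='1730-01-03')
<< -53
>> roll(n='142')
<< 1730-07-17
>> translate(v='9372', u_from='oz', u_to='g')
<< 106276692291/400000
>> translate(v='97', u_from='h', u_to='week')
<< 97/168
>> translate(v='-95', u_from='F', u_to='C')
<< -635/9
>> translate(v='-8503', u_from='g', u_to='lb')
<< -77300000/4123567

Answer: 1730-07-17


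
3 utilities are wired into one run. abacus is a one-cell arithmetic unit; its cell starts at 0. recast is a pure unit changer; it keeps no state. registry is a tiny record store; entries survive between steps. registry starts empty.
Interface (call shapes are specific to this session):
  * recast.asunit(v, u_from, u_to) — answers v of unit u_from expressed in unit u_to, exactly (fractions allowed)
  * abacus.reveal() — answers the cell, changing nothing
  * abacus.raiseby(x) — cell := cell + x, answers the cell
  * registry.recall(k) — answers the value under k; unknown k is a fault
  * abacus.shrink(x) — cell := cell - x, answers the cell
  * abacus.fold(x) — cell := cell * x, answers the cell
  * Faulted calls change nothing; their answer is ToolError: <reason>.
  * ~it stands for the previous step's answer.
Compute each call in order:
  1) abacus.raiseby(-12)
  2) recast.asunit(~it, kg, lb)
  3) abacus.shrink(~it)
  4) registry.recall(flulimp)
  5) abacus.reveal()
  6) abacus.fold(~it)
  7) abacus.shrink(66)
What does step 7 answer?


Answer: 294135884135329182/2057460381222169

Derivation:
>> abacus.raiseby(x: -12)
<< -12
>> recast.asunit(v: ~it, u_from: kg, u_to: lb)
<< -1200000000/45359237
>> abacus.shrink(x: ~it)
<< 655689156/45359237
>> registry.recall(k: flulimp)
<< ToolError: no such key flulimp
>> abacus.reveal()
<< 655689156/45359237
>> abacus.fold(x: ~it)
<< 429928269295992336/2057460381222169
>> abacus.shrink(x: 66)
<< 294135884135329182/2057460381222169


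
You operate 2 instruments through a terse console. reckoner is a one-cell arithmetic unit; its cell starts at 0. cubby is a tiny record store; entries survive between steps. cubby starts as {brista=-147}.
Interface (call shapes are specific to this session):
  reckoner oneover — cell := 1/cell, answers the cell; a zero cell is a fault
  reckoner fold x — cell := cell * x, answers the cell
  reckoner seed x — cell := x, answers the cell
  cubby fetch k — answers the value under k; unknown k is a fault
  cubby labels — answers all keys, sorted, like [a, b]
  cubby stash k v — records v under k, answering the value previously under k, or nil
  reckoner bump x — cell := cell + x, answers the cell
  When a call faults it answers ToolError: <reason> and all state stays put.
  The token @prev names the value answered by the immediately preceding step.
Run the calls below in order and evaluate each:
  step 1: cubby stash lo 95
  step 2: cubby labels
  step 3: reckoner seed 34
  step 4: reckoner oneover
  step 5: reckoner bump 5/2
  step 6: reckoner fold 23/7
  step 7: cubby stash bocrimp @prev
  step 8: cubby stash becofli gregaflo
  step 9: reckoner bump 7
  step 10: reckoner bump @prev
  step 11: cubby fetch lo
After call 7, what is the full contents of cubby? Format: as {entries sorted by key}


~$ cubby stash k='lo' v='95'
= nil
~$ cubby labels
= [brista, lo]
~$ reckoner seed x='34'
= 34
~$ reckoner oneover
= 1/34
~$ reckoner bump x='5/2'
= 43/17
~$ reckoner fold x='23/7'
= 989/119
~$ cubby stash k='bocrimp' v='@prev'
= nil
~$ cubby stash k='becofli' v='gregaflo'
= nil
~$ reckoner bump x='7'
= 1822/119
~$ reckoner bump x='@prev'
= 3644/119
~$ cubby fetch k='lo'
= 95

Answer: {bocrimp=989/119, brista=-147, lo=95}


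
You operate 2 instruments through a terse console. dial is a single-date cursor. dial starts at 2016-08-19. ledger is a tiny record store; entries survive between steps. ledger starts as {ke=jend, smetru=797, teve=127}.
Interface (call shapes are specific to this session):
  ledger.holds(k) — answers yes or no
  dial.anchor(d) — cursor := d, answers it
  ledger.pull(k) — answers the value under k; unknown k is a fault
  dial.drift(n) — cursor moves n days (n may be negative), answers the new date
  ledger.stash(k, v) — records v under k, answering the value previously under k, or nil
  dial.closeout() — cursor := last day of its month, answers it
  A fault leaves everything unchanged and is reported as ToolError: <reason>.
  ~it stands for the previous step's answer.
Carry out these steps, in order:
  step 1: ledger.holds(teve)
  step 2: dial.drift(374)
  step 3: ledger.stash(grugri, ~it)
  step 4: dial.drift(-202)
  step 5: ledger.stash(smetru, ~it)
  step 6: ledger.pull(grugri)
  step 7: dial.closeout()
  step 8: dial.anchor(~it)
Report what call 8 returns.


Answer: 2017-02-28

Derivation:
! 1. holds(teve) => yes
! 2. drift(374) => 2017-08-28
! 3. stash(grugri, ~it) => nil
! 4. drift(-202) => 2017-02-07
! 5. stash(smetru, ~it) => 797
! 6. pull(grugri) => 2017-08-28
! 7. closeout() => 2017-02-28
! 8. anchor(~it) => 2017-02-28


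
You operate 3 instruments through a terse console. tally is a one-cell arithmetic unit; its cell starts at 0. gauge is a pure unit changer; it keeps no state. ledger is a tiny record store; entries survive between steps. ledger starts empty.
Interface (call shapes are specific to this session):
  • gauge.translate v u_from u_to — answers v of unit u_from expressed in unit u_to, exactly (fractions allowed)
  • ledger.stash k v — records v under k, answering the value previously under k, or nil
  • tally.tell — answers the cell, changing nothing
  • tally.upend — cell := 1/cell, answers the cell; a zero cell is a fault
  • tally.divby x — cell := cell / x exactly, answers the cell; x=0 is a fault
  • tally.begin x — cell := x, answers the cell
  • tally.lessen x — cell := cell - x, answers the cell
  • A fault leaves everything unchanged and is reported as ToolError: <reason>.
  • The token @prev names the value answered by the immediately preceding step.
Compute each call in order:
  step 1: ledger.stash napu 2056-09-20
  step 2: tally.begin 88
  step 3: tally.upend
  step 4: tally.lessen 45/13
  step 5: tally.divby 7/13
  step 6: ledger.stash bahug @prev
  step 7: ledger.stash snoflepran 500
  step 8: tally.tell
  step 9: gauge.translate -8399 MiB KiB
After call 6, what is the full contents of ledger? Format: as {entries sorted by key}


~$ stash k=napu v=2056-09-20
[out] nil
~$ begin x=88
[out] 88
~$ upend
[out] 1/88
~$ lessen x=45/13
[out] -3947/1144
~$ divby x=7/13
[out] -3947/616
~$ stash k=bahug v=@prev
[out] nil
~$ stash k=snoflepran v=500
[out] nil
~$ tell
[out] -3947/616
~$ translate v=-8399 u_from=MiB u_to=KiB
[out] -8600576

Answer: {bahug=-3947/616, napu=2056-09-20}


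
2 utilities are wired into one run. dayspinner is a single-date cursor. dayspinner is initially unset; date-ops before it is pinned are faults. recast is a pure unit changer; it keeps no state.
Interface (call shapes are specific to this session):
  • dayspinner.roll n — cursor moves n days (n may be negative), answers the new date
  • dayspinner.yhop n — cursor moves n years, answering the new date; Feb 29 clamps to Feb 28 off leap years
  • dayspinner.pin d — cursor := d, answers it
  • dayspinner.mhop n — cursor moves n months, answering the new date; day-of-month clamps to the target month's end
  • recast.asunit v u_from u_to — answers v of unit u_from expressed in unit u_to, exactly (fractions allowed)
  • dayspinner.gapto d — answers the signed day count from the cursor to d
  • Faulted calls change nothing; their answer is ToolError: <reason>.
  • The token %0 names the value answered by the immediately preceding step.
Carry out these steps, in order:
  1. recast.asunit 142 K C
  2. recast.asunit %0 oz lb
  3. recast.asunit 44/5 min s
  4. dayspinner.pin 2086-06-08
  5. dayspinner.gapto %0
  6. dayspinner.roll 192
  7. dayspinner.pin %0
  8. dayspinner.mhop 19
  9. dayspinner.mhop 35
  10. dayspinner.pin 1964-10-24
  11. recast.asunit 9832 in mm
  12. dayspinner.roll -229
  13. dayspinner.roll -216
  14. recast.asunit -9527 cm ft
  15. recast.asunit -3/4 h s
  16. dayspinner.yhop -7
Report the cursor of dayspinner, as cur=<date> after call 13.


Answer: cur=1963-08-06

Derivation:
==> recast.asunit(142, K, C)
<== -2623/20
==> recast.asunit(%0, oz, lb)
<== -2623/320
==> recast.asunit(44/5, min, s)
<== 528
==> dayspinner.pin(2086-06-08)
<== 2086-06-08
==> dayspinner.gapto(%0)
<== 0
==> dayspinner.roll(192)
<== 2086-12-17
==> dayspinner.pin(%0)
<== 2086-12-17
==> dayspinner.mhop(19)
<== 2088-07-17
==> dayspinner.mhop(35)
<== 2091-06-17
==> dayspinner.pin(1964-10-24)
<== 1964-10-24
==> recast.asunit(9832, in, mm)
<== 1248664/5
==> dayspinner.roll(-229)
<== 1964-03-09
==> dayspinner.roll(-216)
<== 1963-08-06
==> recast.asunit(-9527, cm, ft)
<== -238175/762
==> recast.asunit(-3/4, h, s)
<== -2700
==> dayspinner.yhop(-7)
<== 1956-08-06


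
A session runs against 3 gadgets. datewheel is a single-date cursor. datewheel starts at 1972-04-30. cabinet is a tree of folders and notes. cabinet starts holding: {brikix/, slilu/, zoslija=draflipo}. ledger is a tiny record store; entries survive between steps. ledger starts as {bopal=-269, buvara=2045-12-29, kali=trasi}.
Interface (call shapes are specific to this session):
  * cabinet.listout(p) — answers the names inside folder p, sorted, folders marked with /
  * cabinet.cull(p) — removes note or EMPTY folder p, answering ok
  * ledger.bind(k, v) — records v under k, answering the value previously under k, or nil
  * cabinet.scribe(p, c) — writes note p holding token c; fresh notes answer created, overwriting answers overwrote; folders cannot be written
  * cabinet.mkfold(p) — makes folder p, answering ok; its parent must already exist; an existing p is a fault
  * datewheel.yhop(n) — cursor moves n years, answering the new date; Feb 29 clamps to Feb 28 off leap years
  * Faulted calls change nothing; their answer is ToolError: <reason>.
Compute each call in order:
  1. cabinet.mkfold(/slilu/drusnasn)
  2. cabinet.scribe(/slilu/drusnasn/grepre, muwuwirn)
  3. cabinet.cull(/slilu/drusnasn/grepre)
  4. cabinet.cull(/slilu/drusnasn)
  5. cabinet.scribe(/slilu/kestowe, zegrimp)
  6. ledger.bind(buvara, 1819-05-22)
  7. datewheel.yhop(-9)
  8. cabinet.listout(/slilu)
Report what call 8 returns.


[in] cabinet.mkfold p→/slilu/drusnasn
  ok
[in] cabinet.scribe p→/slilu/drusnasn/grepre c→muwuwirn
  created
[in] cabinet.cull p→/slilu/drusnasn/grepre
  ok
[in] cabinet.cull p→/slilu/drusnasn
  ok
[in] cabinet.scribe p→/slilu/kestowe c→zegrimp
  created
[in] ledger.bind k→buvara v→1819-05-22
  2045-12-29
[in] datewheel.yhop n→-9
  1963-04-30
[in] cabinet.listout p→/slilu
  [kestowe]

Answer: [kestowe]


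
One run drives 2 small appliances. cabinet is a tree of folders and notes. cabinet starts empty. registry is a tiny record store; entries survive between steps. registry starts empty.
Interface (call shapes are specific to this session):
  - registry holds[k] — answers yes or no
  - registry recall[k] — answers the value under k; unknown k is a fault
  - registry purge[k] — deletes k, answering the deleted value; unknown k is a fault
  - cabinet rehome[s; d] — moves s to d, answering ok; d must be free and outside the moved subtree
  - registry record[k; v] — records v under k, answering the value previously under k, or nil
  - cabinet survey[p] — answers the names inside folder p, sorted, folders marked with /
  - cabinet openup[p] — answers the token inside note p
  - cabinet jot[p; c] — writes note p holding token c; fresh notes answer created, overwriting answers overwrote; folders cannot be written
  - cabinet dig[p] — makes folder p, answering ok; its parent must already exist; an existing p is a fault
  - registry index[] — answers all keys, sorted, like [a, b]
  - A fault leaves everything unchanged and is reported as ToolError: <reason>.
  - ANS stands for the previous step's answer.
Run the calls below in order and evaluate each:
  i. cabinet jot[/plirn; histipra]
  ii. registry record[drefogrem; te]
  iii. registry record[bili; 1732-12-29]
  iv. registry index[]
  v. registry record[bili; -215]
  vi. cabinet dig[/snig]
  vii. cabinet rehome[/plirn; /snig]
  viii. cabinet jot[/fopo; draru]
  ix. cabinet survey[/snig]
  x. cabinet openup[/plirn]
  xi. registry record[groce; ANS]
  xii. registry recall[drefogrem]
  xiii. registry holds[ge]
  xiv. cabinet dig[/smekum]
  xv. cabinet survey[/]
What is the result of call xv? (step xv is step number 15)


Answer: [fopo, plirn, smekum/, snig/]

Derivation:
>> cabinet jot(/plirn, histipra)
<< created
>> registry record(drefogrem, te)
<< nil
>> registry record(bili, 1732-12-29)
<< nil
>> registry index()
<< [bili, drefogrem]
>> registry record(bili, -215)
<< 1732-12-29
>> cabinet dig(/snig)
<< ok
>> cabinet rehome(/plirn, /snig)
<< ToolError: exists
>> cabinet jot(/fopo, draru)
<< created
>> cabinet survey(/snig)
<< []
>> cabinet openup(/plirn)
<< histipra
>> registry record(groce, ANS)
<< nil
>> registry recall(drefogrem)
<< te
>> registry holds(ge)
<< no
>> cabinet dig(/smekum)
<< ok
>> cabinet survey(/)
<< [fopo, plirn, smekum/, snig/]


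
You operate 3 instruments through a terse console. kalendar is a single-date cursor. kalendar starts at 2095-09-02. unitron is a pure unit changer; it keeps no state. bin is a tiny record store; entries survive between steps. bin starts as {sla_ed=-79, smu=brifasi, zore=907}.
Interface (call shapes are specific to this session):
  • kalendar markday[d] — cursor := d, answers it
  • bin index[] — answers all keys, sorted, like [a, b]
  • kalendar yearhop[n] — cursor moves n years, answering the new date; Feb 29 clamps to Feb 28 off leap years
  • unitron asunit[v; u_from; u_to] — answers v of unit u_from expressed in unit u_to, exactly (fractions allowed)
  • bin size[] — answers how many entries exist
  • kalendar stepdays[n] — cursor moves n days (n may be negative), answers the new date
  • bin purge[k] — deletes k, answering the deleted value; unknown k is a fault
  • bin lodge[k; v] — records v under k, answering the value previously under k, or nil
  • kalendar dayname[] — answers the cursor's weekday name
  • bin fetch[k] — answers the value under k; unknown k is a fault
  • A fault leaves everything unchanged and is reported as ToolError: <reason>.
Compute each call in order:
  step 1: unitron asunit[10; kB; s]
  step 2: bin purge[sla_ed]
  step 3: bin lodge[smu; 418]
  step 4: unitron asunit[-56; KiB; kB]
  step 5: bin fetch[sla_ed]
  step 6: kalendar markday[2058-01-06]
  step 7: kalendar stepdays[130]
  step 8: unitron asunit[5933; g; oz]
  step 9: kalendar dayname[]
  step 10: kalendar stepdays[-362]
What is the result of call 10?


Answer: 2057-05-19

Derivation:
Step: unitron asunit[v: 10; u_from: kB; u_to: s]
Result: ToolError: incompatible units
Step: bin purge[k: sla_ed]
Result: -79
Step: bin lodge[k: smu; v: 418]
Result: brifasi
Step: unitron asunit[v: -56; u_from: KiB; u_to: kB]
Result: -7168/125
Step: bin fetch[k: sla_ed]
Result: ToolError: no such key sla_ed
Step: kalendar markday[d: 2058-01-06]
Result: 2058-01-06
Step: kalendar stepdays[n: 130]
Result: 2058-05-16
Step: unitron asunit[v: 5933; u_from: g; u_to: oz]
Result: 9492800000/45359237
Step: kalendar dayname[]
Result: Thursday
Step: kalendar stepdays[n: -362]
Result: 2057-05-19


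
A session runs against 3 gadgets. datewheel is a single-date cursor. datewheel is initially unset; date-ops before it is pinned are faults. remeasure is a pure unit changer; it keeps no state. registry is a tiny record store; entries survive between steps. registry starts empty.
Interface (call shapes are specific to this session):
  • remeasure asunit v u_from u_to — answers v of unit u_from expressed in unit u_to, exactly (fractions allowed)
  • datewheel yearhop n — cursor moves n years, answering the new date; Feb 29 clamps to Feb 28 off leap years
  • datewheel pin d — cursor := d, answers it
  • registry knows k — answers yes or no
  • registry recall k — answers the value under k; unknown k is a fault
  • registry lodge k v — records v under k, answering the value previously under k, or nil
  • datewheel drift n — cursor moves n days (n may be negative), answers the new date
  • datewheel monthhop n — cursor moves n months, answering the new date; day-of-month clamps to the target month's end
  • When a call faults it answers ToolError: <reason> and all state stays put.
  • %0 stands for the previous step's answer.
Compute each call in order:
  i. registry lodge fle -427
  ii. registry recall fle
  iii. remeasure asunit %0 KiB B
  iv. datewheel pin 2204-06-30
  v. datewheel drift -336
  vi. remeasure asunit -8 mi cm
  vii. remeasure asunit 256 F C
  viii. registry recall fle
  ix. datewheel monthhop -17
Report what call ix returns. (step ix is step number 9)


Now I run registry lodge with fle, -427, which returns nil.
Calling registry recall with fle, and see -427.
Using remeasure asunit with %0, KiB, B, → -437248.
Calling datewheel pin with 2204-06-30, and get 2204-06-30.
Next I call datewheel drift with -336, → 2203-07-30.
I use remeasure asunit with -8, mi, cm, which returns -6437376/5.
I use remeasure asunit with 256, F, C, which returns 1120/9.
I call registry recall with fle, — result: -427.
Now I run datewheel monthhop with -17, which returns 2202-02-28.

Answer: 2202-02-28


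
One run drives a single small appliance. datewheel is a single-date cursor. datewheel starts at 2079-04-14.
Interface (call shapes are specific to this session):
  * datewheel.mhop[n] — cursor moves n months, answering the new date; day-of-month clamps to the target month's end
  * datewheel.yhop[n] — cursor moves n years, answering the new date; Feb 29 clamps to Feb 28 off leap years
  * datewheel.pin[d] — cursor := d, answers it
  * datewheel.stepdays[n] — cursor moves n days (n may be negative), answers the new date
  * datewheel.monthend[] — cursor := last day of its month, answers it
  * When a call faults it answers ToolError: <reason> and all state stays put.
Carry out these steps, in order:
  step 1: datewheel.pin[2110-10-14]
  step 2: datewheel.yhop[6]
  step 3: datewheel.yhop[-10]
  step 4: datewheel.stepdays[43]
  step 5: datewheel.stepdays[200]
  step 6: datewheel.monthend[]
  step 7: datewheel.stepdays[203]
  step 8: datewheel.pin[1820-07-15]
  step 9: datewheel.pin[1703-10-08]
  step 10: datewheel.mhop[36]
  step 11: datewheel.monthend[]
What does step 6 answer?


Do: datewheel.pin[d: 2110-10-14]
See: 2110-10-14
Do: datewheel.yhop[n: 6]
See: 2116-10-14
Do: datewheel.yhop[n: -10]
See: 2106-10-14
Do: datewheel.stepdays[n: 43]
See: 2106-11-26
Do: datewheel.stepdays[n: 200]
See: 2107-06-14
Do: datewheel.monthend[]
See: 2107-06-30
Do: datewheel.stepdays[n: 203]
See: 2108-01-19
Do: datewheel.pin[d: 1820-07-15]
See: 1820-07-15
Do: datewheel.pin[d: 1703-10-08]
See: 1703-10-08
Do: datewheel.mhop[n: 36]
See: 1706-10-08
Do: datewheel.monthend[]
See: 1706-10-31

Answer: 2107-06-30


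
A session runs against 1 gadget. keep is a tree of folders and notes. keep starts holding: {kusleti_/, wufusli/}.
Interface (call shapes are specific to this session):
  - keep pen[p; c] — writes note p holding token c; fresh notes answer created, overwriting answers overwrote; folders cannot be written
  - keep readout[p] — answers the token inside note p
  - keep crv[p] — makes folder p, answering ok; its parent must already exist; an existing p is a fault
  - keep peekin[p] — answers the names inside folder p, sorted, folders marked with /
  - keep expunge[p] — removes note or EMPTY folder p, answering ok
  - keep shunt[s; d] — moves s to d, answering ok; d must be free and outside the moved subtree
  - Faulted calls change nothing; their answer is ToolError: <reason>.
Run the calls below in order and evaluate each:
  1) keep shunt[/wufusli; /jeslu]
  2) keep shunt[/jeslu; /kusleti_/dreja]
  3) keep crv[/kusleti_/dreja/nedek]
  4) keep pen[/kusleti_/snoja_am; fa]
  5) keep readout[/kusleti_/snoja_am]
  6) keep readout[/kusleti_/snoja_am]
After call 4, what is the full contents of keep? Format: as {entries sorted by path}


Answer: {kusleti_/, kusleti_/dreja/, kusleti_/dreja/nedek/, kusleti_/snoja_am=fa}

Derivation:
·→ keep shunt(/wufusli, /jeslu)
·← ok
·→ keep shunt(/jeslu, /kusleti_/dreja)
·← ok
·→ keep crv(/kusleti_/dreja/nedek)
·← ok
·→ keep pen(/kusleti_/snoja_am, fa)
·← created
·→ keep readout(/kusleti_/snoja_am)
·← fa
·→ keep readout(/kusleti_/snoja_am)
·← fa


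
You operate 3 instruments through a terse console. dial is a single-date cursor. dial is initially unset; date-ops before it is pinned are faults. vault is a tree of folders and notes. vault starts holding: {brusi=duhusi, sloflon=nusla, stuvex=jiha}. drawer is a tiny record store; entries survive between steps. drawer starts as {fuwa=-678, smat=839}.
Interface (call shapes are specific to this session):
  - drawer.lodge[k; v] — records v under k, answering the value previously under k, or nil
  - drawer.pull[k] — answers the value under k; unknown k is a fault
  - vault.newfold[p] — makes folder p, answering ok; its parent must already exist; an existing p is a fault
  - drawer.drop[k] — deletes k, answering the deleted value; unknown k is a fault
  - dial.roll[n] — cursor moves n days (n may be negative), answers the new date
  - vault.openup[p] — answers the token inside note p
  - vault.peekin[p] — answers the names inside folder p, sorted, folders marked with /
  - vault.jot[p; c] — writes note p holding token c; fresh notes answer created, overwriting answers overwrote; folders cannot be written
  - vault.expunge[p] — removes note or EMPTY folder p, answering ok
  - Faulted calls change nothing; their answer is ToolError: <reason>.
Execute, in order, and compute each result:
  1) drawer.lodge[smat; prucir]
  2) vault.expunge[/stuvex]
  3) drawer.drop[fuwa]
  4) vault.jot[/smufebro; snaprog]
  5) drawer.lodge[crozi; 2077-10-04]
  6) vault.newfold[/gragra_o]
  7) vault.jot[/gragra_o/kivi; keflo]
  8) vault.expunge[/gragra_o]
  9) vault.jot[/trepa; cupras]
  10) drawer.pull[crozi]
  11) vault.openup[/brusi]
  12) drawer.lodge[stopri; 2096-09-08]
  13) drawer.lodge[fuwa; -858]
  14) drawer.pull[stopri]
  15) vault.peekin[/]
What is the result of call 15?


Answer: [brusi, gragra_o/, sloflon, smufebro, trepa]

Derivation:
% 1. drawer.lodge(k='smat', v='prucir') ~> 839
% 2. vault.expunge(p='/stuvex') ~> ok
% 3. drawer.drop(k='fuwa') ~> -678
% 4. vault.jot(p='/smufebro', c='snaprog') ~> created
% 5. drawer.lodge(k='crozi', v='2077-10-04') ~> nil
% 6. vault.newfold(p='/gragra_o') ~> ok
% 7. vault.jot(p='/gragra_o/kivi', c='keflo') ~> created
% 8. vault.expunge(p='/gragra_o') ~> ToolError: not empty
% 9. vault.jot(p='/trepa', c='cupras') ~> created
% 10. drawer.pull(k='crozi') ~> 2077-10-04
% 11. vault.openup(p='/brusi') ~> duhusi
% 12. drawer.lodge(k='stopri', v='2096-09-08') ~> nil
% 13. drawer.lodge(k='fuwa', v='-858') ~> nil
% 14. drawer.pull(k='stopri') ~> 2096-09-08
% 15. vault.peekin(p='/') ~> [brusi, gragra_o/, sloflon, smufebro, trepa]


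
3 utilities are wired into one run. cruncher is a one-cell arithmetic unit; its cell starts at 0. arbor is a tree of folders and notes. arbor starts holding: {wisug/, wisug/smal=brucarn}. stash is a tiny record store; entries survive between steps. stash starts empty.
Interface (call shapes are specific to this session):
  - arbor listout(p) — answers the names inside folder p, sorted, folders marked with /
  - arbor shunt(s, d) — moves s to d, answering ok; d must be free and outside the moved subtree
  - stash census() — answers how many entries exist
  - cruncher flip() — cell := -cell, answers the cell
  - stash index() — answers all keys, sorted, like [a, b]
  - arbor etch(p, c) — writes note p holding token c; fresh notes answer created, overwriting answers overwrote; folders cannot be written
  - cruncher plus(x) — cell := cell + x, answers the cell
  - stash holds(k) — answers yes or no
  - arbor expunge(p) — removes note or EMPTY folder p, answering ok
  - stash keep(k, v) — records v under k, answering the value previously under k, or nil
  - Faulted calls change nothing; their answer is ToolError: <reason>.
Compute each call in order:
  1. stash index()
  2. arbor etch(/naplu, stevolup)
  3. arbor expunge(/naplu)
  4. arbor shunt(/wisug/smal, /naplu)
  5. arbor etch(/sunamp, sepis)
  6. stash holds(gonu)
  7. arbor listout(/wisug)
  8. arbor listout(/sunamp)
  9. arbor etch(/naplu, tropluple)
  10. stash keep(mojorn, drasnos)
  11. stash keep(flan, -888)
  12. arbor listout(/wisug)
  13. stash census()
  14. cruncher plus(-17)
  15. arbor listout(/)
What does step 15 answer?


>> stash index()
<< []
>> arbor etch(p→/naplu, c→stevolup)
<< created
>> arbor expunge(p→/naplu)
<< ok
>> arbor shunt(s→/wisug/smal, d→/naplu)
<< ok
>> arbor etch(p→/sunamp, c→sepis)
<< created
>> stash holds(k→gonu)
<< no
>> arbor listout(p→/wisug)
<< []
>> arbor listout(p→/sunamp)
<< ToolError: not a directory
>> arbor etch(p→/naplu, c→tropluple)
<< overwrote
>> stash keep(k→mojorn, v→drasnos)
<< nil
>> stash keep(k→flan, v→-888)
<< nil
>> arbor listout(p→/wisug)
<< []
>> stash census()
<< 2
>> cruncher plus(x→-17)
<< -17
>> arbor listout(p→/)
<< [naplu, sunamp, wisug/]

Answer: [naplu, sunamp, wisug/]


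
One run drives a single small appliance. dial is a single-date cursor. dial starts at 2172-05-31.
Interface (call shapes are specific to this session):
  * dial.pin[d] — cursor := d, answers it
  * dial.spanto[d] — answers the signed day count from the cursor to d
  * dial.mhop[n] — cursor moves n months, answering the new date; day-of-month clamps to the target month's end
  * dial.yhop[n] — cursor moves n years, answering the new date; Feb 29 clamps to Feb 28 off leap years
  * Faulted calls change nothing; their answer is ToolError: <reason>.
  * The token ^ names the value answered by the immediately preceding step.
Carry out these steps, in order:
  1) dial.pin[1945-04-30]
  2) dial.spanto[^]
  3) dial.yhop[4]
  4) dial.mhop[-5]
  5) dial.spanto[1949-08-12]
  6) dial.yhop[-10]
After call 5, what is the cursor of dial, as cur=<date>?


Step: dial.pin[d=1945-04-30]
Result: 1945-04-30
Step: dial.spanto[d=^]
Result: 0
Step: dial.yhop[n=4]
Result: 1949-04-30
Step: dial.mhop[n=-5]
Result: 1948-11-30
Step: dial.spanto[d=1949-08-12]
Result: 255
Step: dial.yhop[n=-10]
Result: 1938-11-30

Answer: cur=1948-11-30


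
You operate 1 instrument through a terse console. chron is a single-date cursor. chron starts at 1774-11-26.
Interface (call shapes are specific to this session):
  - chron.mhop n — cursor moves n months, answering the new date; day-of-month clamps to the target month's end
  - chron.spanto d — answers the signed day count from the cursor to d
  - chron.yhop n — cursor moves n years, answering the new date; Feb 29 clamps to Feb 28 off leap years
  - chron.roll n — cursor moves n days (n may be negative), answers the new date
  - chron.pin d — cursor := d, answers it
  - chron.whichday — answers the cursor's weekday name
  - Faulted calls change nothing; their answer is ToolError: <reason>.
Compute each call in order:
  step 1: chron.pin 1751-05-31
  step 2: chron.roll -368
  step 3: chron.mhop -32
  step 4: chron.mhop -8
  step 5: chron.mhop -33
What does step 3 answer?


Answer: 1747-09-28

Derivation:
CALL chron.pin[1751-05-31]
RET  1751-05-31
CALL chron.roll[-368]
RET  1750-05-28
CALL chron.mhop[-32]
RET  1747-09-28
CALL chron.mhop[-8]
RET  1747-01-28
CALL chron.mhop[-33]
RET  1744-04-28


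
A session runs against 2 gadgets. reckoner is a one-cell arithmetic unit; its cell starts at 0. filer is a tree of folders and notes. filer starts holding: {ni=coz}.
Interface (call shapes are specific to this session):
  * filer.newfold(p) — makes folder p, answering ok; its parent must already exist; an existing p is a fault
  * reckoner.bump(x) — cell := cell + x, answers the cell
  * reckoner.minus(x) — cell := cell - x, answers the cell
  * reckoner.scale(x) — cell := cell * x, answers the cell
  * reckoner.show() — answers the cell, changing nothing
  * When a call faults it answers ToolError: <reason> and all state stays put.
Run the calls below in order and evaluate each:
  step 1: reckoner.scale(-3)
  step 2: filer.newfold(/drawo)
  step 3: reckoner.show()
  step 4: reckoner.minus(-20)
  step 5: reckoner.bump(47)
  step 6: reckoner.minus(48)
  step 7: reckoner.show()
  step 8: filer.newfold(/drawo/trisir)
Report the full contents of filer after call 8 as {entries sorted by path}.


Answer: {drawo/, drawo/trisir/, ni=coz}

Derivation:
I use reckoner.scale(-3), which returns 0.
Now I run filer.newfold(/drawo): ok.
Next I call reckoner.show(), — result: 0.
Next I call reckoner.minus(-20), and observe 20.
Using reckoner.bump(47): 67.
I try reckoner.minus(48), and observe 19.
I invoke reckoner.show, and get 19.
I use filer.newfold(/drawo/trisir), and get ok.


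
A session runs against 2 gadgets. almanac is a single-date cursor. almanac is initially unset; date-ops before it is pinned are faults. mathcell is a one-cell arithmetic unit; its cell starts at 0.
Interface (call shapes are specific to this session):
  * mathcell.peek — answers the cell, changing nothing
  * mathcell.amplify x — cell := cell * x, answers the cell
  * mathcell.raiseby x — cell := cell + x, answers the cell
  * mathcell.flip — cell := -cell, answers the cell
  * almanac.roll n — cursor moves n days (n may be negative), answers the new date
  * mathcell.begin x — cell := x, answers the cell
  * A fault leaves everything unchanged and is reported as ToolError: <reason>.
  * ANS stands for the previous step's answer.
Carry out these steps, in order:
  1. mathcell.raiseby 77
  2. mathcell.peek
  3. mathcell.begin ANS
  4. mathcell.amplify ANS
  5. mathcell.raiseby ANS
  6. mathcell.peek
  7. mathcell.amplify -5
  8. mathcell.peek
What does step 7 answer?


-- mathcell.raiseby(x=77) : 77
-- mathcell.peek() : 77
-- mathcell.begin(x=ANS) : 77
-- mathcell.amplify(x=ANS) : 5929
-- mathcell.raiseby(x=ANS) : 11858
-- mathcell.peek() : 11858
-- mathcell.amplify(x=-5) : -59290
-- mathcell.peek() : -59290

Answer: -59290


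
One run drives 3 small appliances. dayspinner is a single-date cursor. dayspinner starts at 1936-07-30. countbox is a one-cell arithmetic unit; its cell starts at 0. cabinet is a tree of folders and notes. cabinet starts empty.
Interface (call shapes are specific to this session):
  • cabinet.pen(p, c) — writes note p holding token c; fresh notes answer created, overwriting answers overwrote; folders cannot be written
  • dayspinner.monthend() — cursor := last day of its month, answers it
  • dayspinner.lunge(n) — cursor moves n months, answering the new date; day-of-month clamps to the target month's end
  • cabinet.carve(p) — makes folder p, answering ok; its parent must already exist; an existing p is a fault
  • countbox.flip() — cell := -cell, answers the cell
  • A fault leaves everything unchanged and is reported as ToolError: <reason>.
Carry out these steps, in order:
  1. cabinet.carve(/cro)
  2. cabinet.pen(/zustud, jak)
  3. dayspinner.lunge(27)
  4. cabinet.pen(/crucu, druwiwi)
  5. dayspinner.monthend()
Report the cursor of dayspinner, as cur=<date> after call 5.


Then carve with p: /cro, and get ok.
I call pen with p: /zustud, c: jak: created.
I try lunge with n: 27, and get 1938-10-30.
Calling pen with p: /crucu, c: druwiwi, and get created.
I use monthend(), which returns 1938-10-31.

Answer: cur=1938-10-31


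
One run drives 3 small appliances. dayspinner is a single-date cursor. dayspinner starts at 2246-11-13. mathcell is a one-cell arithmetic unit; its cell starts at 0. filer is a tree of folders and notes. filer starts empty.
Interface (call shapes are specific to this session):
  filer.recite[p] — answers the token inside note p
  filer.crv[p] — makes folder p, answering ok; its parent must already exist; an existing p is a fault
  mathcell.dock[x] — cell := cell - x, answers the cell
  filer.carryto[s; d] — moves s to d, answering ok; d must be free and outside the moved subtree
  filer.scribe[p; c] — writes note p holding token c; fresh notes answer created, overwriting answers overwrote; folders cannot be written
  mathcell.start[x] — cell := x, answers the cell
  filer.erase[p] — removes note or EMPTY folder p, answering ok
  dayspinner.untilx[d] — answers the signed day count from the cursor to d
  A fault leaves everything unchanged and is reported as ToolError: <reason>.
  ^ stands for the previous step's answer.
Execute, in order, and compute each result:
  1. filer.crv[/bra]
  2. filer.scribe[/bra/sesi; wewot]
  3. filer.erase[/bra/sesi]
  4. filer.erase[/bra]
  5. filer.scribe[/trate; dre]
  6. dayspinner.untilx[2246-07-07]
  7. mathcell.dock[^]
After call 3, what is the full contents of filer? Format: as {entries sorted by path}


[in] crv p→/bra
= ok
[in] scribe p→/bra/sesi c→wewot
= created
[in] erase p→/bra/sesi
= ok
[in] erase p→/bra
= ok
[in] scribe p→/trate c→dre
= created
[in] untilx d→2246-07-07
= -129
[in] dock x→^
= 129

Answer: {bra/}


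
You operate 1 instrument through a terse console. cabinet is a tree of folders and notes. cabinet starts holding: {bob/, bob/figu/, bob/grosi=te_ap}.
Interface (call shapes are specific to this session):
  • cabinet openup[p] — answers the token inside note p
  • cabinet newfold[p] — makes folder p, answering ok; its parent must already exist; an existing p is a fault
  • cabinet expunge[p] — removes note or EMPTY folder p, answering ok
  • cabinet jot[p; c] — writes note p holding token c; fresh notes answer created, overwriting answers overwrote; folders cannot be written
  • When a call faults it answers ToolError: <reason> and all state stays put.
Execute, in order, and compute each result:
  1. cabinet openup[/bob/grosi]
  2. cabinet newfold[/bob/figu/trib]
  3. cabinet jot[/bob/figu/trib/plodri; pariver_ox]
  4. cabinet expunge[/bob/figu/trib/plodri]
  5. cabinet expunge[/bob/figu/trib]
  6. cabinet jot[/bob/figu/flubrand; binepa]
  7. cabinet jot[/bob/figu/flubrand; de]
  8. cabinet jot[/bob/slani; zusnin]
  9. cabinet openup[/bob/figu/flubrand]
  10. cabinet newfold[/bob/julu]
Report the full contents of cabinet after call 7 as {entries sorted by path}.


·→ cabinet openup(p→/bob/grosi)
·← te_ap
·→ cabinet newfold(p→/bob/figu/trib)
·← ok
·→ cabinet jot(p→/bob/figu/trib/plodri, c→pariver_ox)
·← created
·→ cabinet expunge(p→/bob/figu/trib/plodri)
·← ok
·→ cabinet expunge(p→/bob/figu/trib)
·← ok
·→ cabinet jot(p→/bob/figu/flubrand, c→binepa)
·← created
·→ cabinet jot(p→/bob/figu/flubrand, c→de)
·← overwrote
·→ cabinet jot(p→/bob/slani, c→zusnin)
·← created
·→ cabinet openup(p→/bob/figu/flubrand)
·← de
·→ cabinet newfold(p→/bob/julu)
·← ok

Answer: {bob/, bob/figu/, bob/figu/flubrand=de, bob/grosi=te_ap}
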